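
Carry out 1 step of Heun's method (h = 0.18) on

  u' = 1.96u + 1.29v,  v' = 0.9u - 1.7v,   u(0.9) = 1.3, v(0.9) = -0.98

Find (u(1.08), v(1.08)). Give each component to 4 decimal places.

Heun on (u,v): k1 = f(t_n, state_n); k2 = f(t_n + h, state_n + h·k1); state_{n+1} = state_n + (h/2)·(k1 + k2).
0.900000: (1.300000, -0.980000)
  k1 = (1.283800, 2.836000)
  predictor → (1.531084, -0.469520)
  k2 = (2.395244, 2.176160)
  → (1.631114, -0.528906)
(u(1.08), v(1.08)) ≈ (1.6311, -0.5289)

1.6311, -0.5289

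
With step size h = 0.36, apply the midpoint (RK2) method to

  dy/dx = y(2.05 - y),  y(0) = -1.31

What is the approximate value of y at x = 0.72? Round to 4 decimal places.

-45.2066

Midpoint: k1 = f(x_n, y_n); k2 = f(x_n + h/2, y_n + (h/2)·k1); y_{n+1} = y_n + h·k2.
x=0.000000, y=-1.310000:
  k1 = f(0.000000, -1.310000) = -4.401600
  k2 = f(0.180000, -2.102288) = -8.729305
  y ← -1.310000 + 0.36·(-8.729305) = -4.452550
x=0.360000, y=-4.452550:
  k1 = f(0.360000, -4.452550) = -28.952928
  k2 = f(0.540000, -9.664077) = -113.205739
  y ← -4.452550 + 0.36·(-113.205739) = -45.206616
y(0.72) ≈ -45.2066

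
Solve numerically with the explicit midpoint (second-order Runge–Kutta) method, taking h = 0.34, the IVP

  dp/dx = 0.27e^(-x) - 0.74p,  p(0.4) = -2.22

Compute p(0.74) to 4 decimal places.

-1.6875

Midpoint: k1 = f(x_n, p_n); k2 = f(x_n + h/2, p_n + (h/2)·k1); p_{n+1} = p_n + h·k2.
x=0.400000, p=-2.220000:
  k1 = f(0.400000, -2.220000) = 1.823786
  k2 = f(0.570000, -1.909956) = 1.566060
  p ← -2.220000 + 0.34·1.566060 = -1.687540
p(0.74) ≈ -1.6875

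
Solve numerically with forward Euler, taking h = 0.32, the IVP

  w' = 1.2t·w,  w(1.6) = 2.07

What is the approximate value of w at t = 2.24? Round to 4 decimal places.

5.8057

Euler: w_{n+1} = w_n + h·f(t_n, w_n).
t=1.600000, w=2.070000: f=3.974400 → w ← 2.070000 + 0.32·3.974400 = 3.341808
t=1.920000, w=3.341808: f=7.699526 → w ← 3.341808 + 0.32·7.699526 = 5.805656
w(2.24) ≈ 5.8057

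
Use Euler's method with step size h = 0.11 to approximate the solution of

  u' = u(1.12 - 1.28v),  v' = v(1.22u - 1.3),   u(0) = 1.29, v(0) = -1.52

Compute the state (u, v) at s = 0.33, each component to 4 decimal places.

Euler on (u,v): u_{n+1} = u_n + h·u', v_{n+1} = v_n + h·v'.
0.000000: (1.290000, -1.520000); f=(3.954624, -0.416176) → (1.725009, -1.565779)
0.110000: (1.725009, -1.565779); f=(5.389268, -1.259686) → (2.317828, -1.704345)
0.220000: (2.317828, -1.704345); f=(7.652452, -2.603813) → (3.159598, -1.990764)
(u(0.33), v(0.33)) ≈ (3.1596, -1.9908)

3.1596, -1.9908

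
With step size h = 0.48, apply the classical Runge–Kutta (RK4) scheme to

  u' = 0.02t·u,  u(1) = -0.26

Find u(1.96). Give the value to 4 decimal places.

-0.2675

RK4: k1 = f(t_n, u_n); k2 = f(t_n + h/2, u_n + (h/2)·k1); k3 = f(t_n + h/2, u_n + (h/2)·k2); k4 = f(t_n + h, u_n + h·k3); u_{n+1} = u_n + (h/6)·(k1 + 2k2 + 2k3 + k4).
t=1.000000, u=-0.260000:
  k1 = f(1.000000, -0.260000) = -0.005200
  k2 = f(1.240000, -0.261248) = -0.006479
  k3 = f(1.240000, -0.261555) = -0.006487
  k4 = f(1.480000, -0.263114) = -0.007788
  u ← -0.260000 + (0.48/6)·(k1 + 2k2 + 2k3 + k4) = -0.263114
t=1.480000, u=-0.263114:
  k1 = f(1.480000, -0.263114) = -0.007788
  k2 = f(1.720000, -0.264983) = -0.009115
  k3 = f(1.720000, -0.265301) = -0.009126
  k4 = f(1.960000, -0.267494) = -0.010486
  u ← -0.263114 + (0.48/6)·(k1 + 2k2 + 2k3 + k4) = -0.267494
u(1.96) ≈ -0.2675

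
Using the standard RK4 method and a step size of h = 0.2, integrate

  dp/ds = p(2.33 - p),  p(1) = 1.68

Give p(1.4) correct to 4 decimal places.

RK4: k1 = f(s_n, p_n); k2 = f(s_n + h/2, p_n + (h/2)·k1); k3 = f(s_n + h/2, p_n + (h/2)·k2); k4 = f(s_n + h, p_n + h·k3); p_{n+1} = p_n + (h/6)·(k1 + 2k2 + 2k3 + k4).
s=1.000000, p=1.680000:
  k1 = f(1.000000, 1.680000) = 1.092000
  k2 = f(1.100000, 1.789200) = 0.967599
  k3 = f(1.100000, 1.776760) = 0.982975
  k4 = f(1.200000, 1.876595) = 0.850858
  p ← 1.680000 + (0.2/6)·(k1 + 2k2 + 2k3 + k4) = 1.874800
s=1.200000, p=1.874800:
  k1 = f(1.200000, 1.874800) = 0.853409
  k2 = f(1.300000, 1.960141) = 0.724976
  k3 = f(1.300000, 1.947298) = 0.745235
  k4 = f(1.400000, 2.023847) = 0.619606
  p ← 1.874800 + (0.2/6)·(k1 + 2k2 + 2k3 + k4) = 2.021915
p(1.4) ≈ 2.0219

2.0219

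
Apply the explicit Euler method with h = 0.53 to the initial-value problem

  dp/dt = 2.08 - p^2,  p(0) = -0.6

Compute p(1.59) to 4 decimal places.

Euler: p_{n+1} = p_n + h·f(t_n, p_n).
t=0.000000, p=-0.600000: f=1.720000 → p ← -0.600000 + 0.53·1.720000 = 0.311600
t=0.530000, p=0.311600: f=1.982905 → p ← 0.311600 + 0.53·1.982905 = 1.362540
t=1.060000, p=1.362540: f=0.223485 → p ← 1.362540 + 0.53·0.223485 = 1.480987
p(1.59) ≈ 1.4810

1.4810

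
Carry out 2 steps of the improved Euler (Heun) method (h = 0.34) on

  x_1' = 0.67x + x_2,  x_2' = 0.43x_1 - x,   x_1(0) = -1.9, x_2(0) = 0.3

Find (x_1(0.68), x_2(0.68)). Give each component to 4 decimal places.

Heun on (x_1,x_2): k1 = f(x_n, state_n); k2 = f(x_n + h, state_n + h·k1); state_{n+1} = state_n + (h/2)·(k1 + k2).
0.000000: (-1.900000, 0.300000)
  k1 = (0.300000, -0.817000)
  predictor → (-1.798000, 0.022220)
  k2 = (0.250020, -1.113140)
  → (-1.806497, -0.028124)
0.340000: (-1.806497, -0.028124)
  k1 = (0.199676, -1.116794)
  predictor → (-1.738607, -0.407834)
  k2 = (0.047766, -1.427601)
  → (-1.764431, -0.460671)
(x_1(0.68), x_2(0.68)) ≈ (-1.7644, -0.4607)

-1.7644, -0.4607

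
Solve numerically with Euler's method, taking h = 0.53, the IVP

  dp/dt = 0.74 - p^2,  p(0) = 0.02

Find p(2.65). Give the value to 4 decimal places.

Euler: p_{n+1} = p_n + h·f(t_n, p_n).
t=0.000000, p=0.020000: f=0.739600 → p ← 0.020000 + 0.53·0.739600 = 0.411988
t=0.530000, p=0.411988: f=0.570266 → p ← 0.411988 + 0.53·0.570266 = 0.714229
t=1.060000, p=0.714229: f=0.229877 → p ← 0.714229 + 0.53·0.229877 = 0.836064
t=1.590000, p=0.836064: f=0.040997 → p ← 0.836064 + 0.53·0.040997 = 0.857792
t=2.120000, p=0.857792: f=0.004192 → p ← 0.857792 + 0.53·0.004192 = 0.860014
p(2.65) ≈ 0.8600

0.8600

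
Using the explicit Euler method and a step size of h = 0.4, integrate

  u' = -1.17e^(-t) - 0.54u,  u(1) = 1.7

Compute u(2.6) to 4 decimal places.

0.3759

Euler: u_{n+1} = u_n + h·f(t_n, u_n).
t=1.000000, u=1.700000: f=-1.348419 → u ← 1.700000 + 0.4·(-1.348419) = 1.160632
t=1.400000, u=1.160632: f=-0.915260 → u ← 1.160632 + 0.4·(-0.915260) = 0.794528
t=1.800000, u=0.794528: f=-0.622445 → u ← 0.794528 + 0.4·(-0.622445) = 0.545550
t=2.200000, u=0.545550: f=-0.424237 → u ← 0.545550 + 0.4·(-0.424237) = 0.375856
u(2.6) ≈ 0.3759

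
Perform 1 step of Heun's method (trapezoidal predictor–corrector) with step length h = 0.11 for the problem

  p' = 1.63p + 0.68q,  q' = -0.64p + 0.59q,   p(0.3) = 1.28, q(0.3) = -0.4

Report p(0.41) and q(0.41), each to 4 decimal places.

Heun on (p,q): k1 = f(t_n, state_n); k2 = f(t_n + h, state_n + h·k1); state_{n+1} = state_n + (h/2)·(k1 + k2).
0.300000: (1.280000, -0.400000)
  k1 = (1.814400, -1.055200)
  predictor → (1.479584, -0.516072)
  k2 = (2.060793, -1.251416)
  → (1.493136, -0.526864)
(p(0.41), q(0.41)) ≈ (1.4931, -0.5269)

1.4931, -0.5269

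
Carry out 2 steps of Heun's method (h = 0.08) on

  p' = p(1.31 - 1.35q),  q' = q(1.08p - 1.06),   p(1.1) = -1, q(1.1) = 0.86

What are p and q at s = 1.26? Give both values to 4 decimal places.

-1.0545, 0.6098

Heun on (p,q): k1 = f(s_n, state_n); k2 = f(s_n + h, state_n + h·k1); state_{n+1} = state_n + (h/2)·(k1 + k2).
1.100000: (-1.000000, 0.860000)
  k1 = (-0.149000, -1.840400)
  predictor → (-1.011920, 0.712768)
  k2 = (-0.351909, -1.534499)
  → (-1.020036, 0.725004)
1.180000: (-1.020036, 0.725004)
  k1 = (-0.337881, -1.567197)
  predictor → (-1.047067, 0.599628)
  k2 = (-0.524059, -1.313685)
  → (-1.054514, 0.609769)
(p(1.26), q(1.26)) ≈ (-1.0545, 0.6098)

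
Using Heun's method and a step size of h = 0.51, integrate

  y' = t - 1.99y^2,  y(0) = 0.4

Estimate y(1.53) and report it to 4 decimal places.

Heun: k1 = f(t_n, y_n); k2 = f(t_n + h, y_n + h·k1); y_{n+1} = y_n + (h/2)·(k1 + k2).
t=0.000000, y=0.400000:
  k1 = f(0.000000, 0.400000) = -0.318400
  k2 = f(0.510000, 0.237616) = 0.397642
  y ← 0.400000 + (0.51/2)·(-0.318400 + 0.397642) = 0.420207
t=0.510000, y=0.420207:
  k1 = f(0.510000, 0.420207) = 0.158618
  k2 = f(1.020000, 0.501102) = 0.520304
  y ← 0.420207 + (0.51/2)·(0.158618 + 0.520304) = 0.593332
t=1.020000, y=0.593332:
  k1 = f(1.020000, 0.593332) = 0.319435
  k2 = f(1.530000, 0.756244) = 0.391910
  y ← 0.593332 + (0.51/2)·(0.319435 + 0.391910) = 0.774725
y(1.53) ≈ 0.7747

0.7747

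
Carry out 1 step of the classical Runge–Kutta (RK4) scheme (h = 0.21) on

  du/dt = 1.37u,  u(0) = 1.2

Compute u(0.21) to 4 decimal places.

RK4: k1 = f(t_n, u_n); k2 = f(t_n + h/2, u_n + (h/2)·k1); k3 = f(t_n + h/2, u_n + (h/2)·k2); k4 = f(t_n + h, u_n + h·k3); u_{n+1} = u_n + (h/6)·(k1 + 2k2 + 2k3 + k4).
t=0.000000, u=1.200000:
  k1 = f(0.000000, 1.200000) = 1.644000
  k2 = f(0.105000, 1.372620) = 1.880489
  k3 = f(0.105000, 1.397451) = 1.914508
  k4 = f(0.210000, 1.602047) = 2.194804
  u ← 1.200000 + (0.21/6)·(k1 + 2k2 + 2k3 + k4) = 1.600008
u(0.21) ≈ 1.6000

1.6000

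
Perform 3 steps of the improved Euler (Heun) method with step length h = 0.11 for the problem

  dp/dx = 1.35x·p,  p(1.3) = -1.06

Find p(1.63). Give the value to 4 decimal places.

Heun: k1 = f(x_n, p_n); k2 = f(x_n + h, p_n + h·k1); p_{n+1} = p_n + (h/2)·(k1 + k2).
x=1.300000, p=-1.060000:
  k1 = f(1.300000, -1.060000) = -1.860300
  k2 = f(1.410000, -1.264633) = -2.407229
  p ← -1.060000 + (0.11/2)·(-1.860300 + (-2.407229)) = -1.294714
x=1.410000, p=-1.294714:
  k1 = f(1.410000, -1.294714) = -2.464488
  k2 = f(1.520000, -1.565808) = -3.213038
  p ← -1.294714 + (0.11/2)·(-2.464488 + (-3.213038)) = -1.606978
x=1.520000, p=-1.606978:
  k1 = f(1.520000, -1.606978) = -3.297519
  k2 = f(1.630000, -1.969705) = -4.334336
  p ← -1.606978 + (0.11/2)·(-3.297519 + (-4.334336)) = -2.026730
p(1.63) ≈ -2.0267

-2.0267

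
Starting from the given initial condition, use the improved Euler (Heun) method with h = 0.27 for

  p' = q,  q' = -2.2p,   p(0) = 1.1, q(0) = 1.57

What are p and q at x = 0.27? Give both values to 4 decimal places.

1.4357, 0.7907

Heun on (p,q): k1 = f(x_n, state_n); k2 = f(x_n + h, state_n + h·k1); state_{n+1} = state_n + (h/2)·(k1 + k2).
0.000000: (1.100000, 1.570000)
  k1 = (1.570000, -2.420000)
  predictor → (1.523900, 0.916600)
  k2 = (0.916600, -3.352580)
  → (1.435691, 0.790702)
(p(0.27), q(0.27)) ≈ (1.4357, 0.7907)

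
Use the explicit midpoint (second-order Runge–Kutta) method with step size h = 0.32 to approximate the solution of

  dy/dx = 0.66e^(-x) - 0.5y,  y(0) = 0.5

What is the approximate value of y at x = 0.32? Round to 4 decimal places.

0.5895

Midpoint: k1 = f(x_n, y_n); k2 = f(x_n + h/2, y_n + (h/2)·k1); y_{n+1} = y_n + h·k2.
x=0.000000, y=0.500000:
  k1 = f(0.000000, 0.500000) = 0.410000
  k2 = f(0.160000, 0.565600) = 0.279615
  y ← 0.500000 + 0.32·0.279615 = 0.589477
y(0.32) ≈ 0.5895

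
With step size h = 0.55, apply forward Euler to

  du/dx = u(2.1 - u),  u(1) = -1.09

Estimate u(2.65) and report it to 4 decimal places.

Euler: u_{n+1} = u_n + h·f(x_n, u_n).
x=1.000000, u=-1.090000: f=-3.477100 → u ← -1.090000 + 0.55·(-3.477100) = -3.002405
x=1.550000, u=-3.002405: f=-15.319486 → u ← -3.002405 + 0.55·(-15.319486) = -11.428122
x=2.100000, u=-11.428122: f=-154.601040 → u ← -11.428122 + 0.55·(-154.601040) = -96.458694
u(2.65) ≈ -96.4587

-96.4587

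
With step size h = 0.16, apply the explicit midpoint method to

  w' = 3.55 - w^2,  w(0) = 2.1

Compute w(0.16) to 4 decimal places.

Midpoint: k1 = f(s_n, w_n); k2 = f(s_n + h/2, w_n + (h/2)·k1); w_{n+1} = w_n + h·k2.
s=0.000000, w=2.100000:
  k1 = f(0.000000, 2.100000) = -0.860000
  k2 = f(0.080000, 2.031200) = -0.575773
  w ← 2.100000 + 0.16·(-0.575773) = 2.007876
w(0.16) ≈ 2.0079

2.0079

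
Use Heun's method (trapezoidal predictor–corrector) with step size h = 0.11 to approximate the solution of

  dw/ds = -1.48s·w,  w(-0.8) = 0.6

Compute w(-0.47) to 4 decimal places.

Heun: k1 = f(s_n, w_n); k2 = f(s_n + h, w_n + h·k1); w_{n+1} = w_n + (h/2)·(k1 + k2).
s=-0.800000, w=0.600000:
  k1 = f(-0.800000, 0.600000) = 0.710400
  k2 = f(-0.690000, 0.678144) = 0.692521
  w ← 0.600000 + (0.11/2)·(0.710400 + 0.692521) = 0.677161
s=-0.690000, w=0.677161:
  k1 = f(-0.690000, 0.677161) = 0.691516
  k2 = f(-0.580000, 0.753227) = 0.646570
  w ← 0.677161 + (0.11/2)·(0.691516 + 0.646570) = 0.750755
s=-0.580000, w=0.750755:
  k1 = f(-0.580000, 0.750755) = 0.644448
  k2 = f(-0.470000, 0.821645) = 0.571536
  w ← 0.750755 + (0.11/2)·(0.644448 + 0.571536) = 0.817635
w(-0.47) ≈ 0.8176

0.8176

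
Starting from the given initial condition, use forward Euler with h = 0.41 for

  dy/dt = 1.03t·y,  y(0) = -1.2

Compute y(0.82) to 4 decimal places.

-1.4078

Euler: y_{n+1} = y_n + h·f(t_n, y_n).
t=0.000000, y=-1.200000: f=0.000000 → y ← -1.200000 + 0.41·0.000000 = -1.200000
t=0.410000, y=-1.200000: f=-0.506760 → y ← -1.200000 + 0.41·(-0.506760) = -1.407772
y(0.82) ≈ -1.4078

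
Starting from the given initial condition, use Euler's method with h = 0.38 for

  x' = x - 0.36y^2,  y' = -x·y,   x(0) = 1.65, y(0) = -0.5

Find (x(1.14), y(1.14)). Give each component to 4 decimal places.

4.2645, 0.0048

Euler on (x,y): x_{n+1} = x_n + h·x', y_{n+1} = y_n + h·y'.
0.000000: (1.650000, -0.500000); f=(1.560000, 0.825000) → (2.242800, -0.186500)
0.380000: (2.242800, -0.186500); f=(2.230278, 0.418282) → (3.090306, -0.027553)
0.760000: (3.090306, -0.027553); f=(3.090032, 0.085146) → (4.264518, 0.004803)
(x(1.14), y(1.14)) ≈ (4.2645, 0.0048)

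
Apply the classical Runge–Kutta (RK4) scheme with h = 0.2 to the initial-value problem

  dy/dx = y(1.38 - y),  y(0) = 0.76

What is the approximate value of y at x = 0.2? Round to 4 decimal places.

0.8524

RK4: k1 = f(x_n, y_n); k2 = f(x_n + h/2, y_n + (h/2)·k1); k3 = f(x_n + h/2, y_n + (h/2)·k2); k4 = f(x_n + h, y_n + h·k3); y_{n+1} = y_n + (h/6)·(k1 + 2k2 + 2k3 + k4).
x=0.000000, y=0.760000:
  k1 = f(0.000000, 0.760000) = 0.471200
  k2 = f(0.100000, 0.807120) = 0.462383
  k3 = f(0.100000, 0.806238) = 0.462589
  k4 = f(0.200000, 0.852518) = 0.449688
  y ← 0.760000 + (0.2/6)·(k1 + 2k2 + 2k3 + k4) = 0.852361
y(0.2) ≈ 0.8524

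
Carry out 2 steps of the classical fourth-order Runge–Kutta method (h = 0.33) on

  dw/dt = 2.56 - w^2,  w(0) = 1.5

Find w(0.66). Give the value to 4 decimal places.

1.5869

RK4: k1 = f(t_n, w_n); k2 = f(t_n + h/2, w_n + (h/2)·k1); k3 = f(t_n + h/2, w_n + (h/2)·k2); k4 = f(t_n + h, w_n + h·k3); w_{n+1} = w_n + (h/6)·(k1 + 2k2 + 2k3 + k4).
t=0.000000, w=1.500000:
  k1 = f(0.000000, 1.500000) = 0.310000
  k2 = f(0.165000, 1.551150) = 0.153934
  k3 = f(0.165000, 1.525399) = 0.233158
  k4 = f(0.330000, 1.576942) = 0.073254
  w ← 1.500000 + (0.33/6)·(k1 + 2k2 + 2k3 + k4) = 1.563659
t=0.330000, w=1.563659:
  k1 = f(0.330000, 1.563659) = 0.114970
  k2 = f(0.495000, 1.582629) = 0.055285
  k3 = f(0.495000, 1.572781) = 0.086360
  k4 = f(0.660000, 1.592158) = 0.025034
  w ← 1.563659 + (0.33/6)·(k1 + 2k2 + 2k3 + k4) = 1.586940
w(0.66) ≈ 1.5869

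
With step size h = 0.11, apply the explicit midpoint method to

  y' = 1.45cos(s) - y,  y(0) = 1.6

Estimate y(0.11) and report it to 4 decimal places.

1.5842

Midpoint: k1 = f(s_n, y_n); k2 = f(s_n + h/2, y_n + (h/2)·k1); y_{n+1} = y_n + h·k2.
s=0.000000, y=1.600000:
  k1 = f(0.000000, 1.600000) = -0.150000
  k2 = f(0.055000, 1.591750) = -0.143943
  y ← 1.600000 + 0.11·(-0.143943) = 1.584166
y(0.11) ≈ 1.5842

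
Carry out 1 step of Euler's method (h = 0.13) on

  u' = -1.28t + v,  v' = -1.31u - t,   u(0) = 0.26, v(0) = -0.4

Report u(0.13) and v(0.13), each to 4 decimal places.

0.2080, -0.4443

Euler on (u,v): u_{n+1} = u_n + h·u', v_{n+1} = v_n + h·v'.
0.000000: (0.260000, -0.400000); f=(-0.400000, -0.340600) → (0.208000, -0.444278)
(u(0.13), v(0.13)) ≈ (0.2080, -0.4443)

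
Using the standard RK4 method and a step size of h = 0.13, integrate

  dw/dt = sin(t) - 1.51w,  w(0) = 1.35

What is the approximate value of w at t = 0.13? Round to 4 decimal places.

1.1173

RK4: k1 = f(t_n, w_n); k2 = f(t_n + h/2, w_n + (h/2)·k1); k3 = f(t_n + h/2, w_n + (h/2)·k2); k4 = f(t_n + h, w_n + h·k3); w_{n+1} = w_n + (h/6)·(k1 + 2k2 + 2k3 + k4).
t=0.000000, w=1.350000:
  k1 = f(0.000000, 1.350000) = -2.038500
  k2 = f(0.065000, 1.217498) = -1.773467
  k3 = f(0.065000, 1.234725) = -1.799480
  k4 = f(0.130000, 1.116068) = -1.555628
  w ← 1.350000 + (0.13/6)·(k1 + 2k2 + 2k3 + k4) = 1.117300
w(0.13) ≈ 1.1173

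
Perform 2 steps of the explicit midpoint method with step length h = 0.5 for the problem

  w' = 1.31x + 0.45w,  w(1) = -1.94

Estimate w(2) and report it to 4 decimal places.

Midpoint: k1 = f(x_n, w_n); k2 = f(x_n + h/2, w_n + (h/2)·k1); w_{n+1} = w_n + h·k2.
x=1.000000, w=-1.940000:
  k1 = f(1.000000, -1.940000) = 0.437000
  k2 = f(1.250000, -1.830750) = 0.813663
  w ← -1.940000 + 0.5·0.813663 = -1.533169
x=1.500000, w=-1.533169:
  k1 = f(1.500000, -1.533169) = 1.275074
  k2 = f(1.750000, -1.214400) = 1.746020
  w ← -1.533169 + 0.5·1.746020 = -0.660159
w(2) ≈ -0.6602

-0.6602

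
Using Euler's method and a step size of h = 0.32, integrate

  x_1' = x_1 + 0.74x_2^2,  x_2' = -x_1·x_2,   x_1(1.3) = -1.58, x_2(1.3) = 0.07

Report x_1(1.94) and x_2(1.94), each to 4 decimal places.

-2.7488, 0.1757

Euler on (x_1,x_2): x_1_{n+1} = x_1_n + h·x_1', x_2_{n+1} = x_2_n + h·x_2'.
1.300000: (-1.580000, 0.070000); f=(-1.576374, 0.110600) → (-2.084440, 0.105392)
1.620000: (-2.084440, 0.105392); f=(-2.076220, 0.219683) → (-2.748830, 0.175691)
(x_1(1.94), x_2(1.94)) ≈ (-2.7488, 0.1757)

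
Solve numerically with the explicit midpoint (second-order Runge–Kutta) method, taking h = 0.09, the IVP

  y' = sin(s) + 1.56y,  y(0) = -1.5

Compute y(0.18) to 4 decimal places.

-1.9673

Midpoint: k1 = f(s_n, y_n); k2 = f(s_n + h/2, y_n + (h/2)·k1); y_{n+1} = y_n + h·k2.
s=0.000000, y=-1.500000:
  k1 = f(0.000000, -1.500000) = -2.340000
  k2 = f(0.045000, -1.605300) = -2.459283
  y ← -1.500000 + 0.09·(-2.459283) = -1.721335
s=0.090000, y=-1.721335:
  k1 = f(0.090000, -1.721335) = -2.595405
  k2 = f(0.135000, -1.838129) = -2.732890
  y ← -1.721335 + 0.09·(-2.732890) = -1.967296
y(0.18) ≈ -1.9673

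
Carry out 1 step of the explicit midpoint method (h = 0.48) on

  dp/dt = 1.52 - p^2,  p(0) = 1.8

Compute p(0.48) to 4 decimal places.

1.6059

Midpoint: k1 = f(t_n, p_n); k2 = f(t_n + h/2, p_n + (h/2)·k1); p_{n+1} = p_n + h·k2.
t=0.000000, p=1.800000:
  k1 = f(0.000000, 1.800000) = -1.720000
  k2 = f(0.240000, 1.387200) = -0.404324
  p ← 1.800000 + 0.48·(-0.404324) = 1.605925
p(0.48) ≈ 1.6059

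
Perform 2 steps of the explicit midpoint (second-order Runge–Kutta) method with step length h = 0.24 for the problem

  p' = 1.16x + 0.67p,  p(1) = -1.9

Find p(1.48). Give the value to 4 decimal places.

-1.8189

Midpoint: k1 = f(x_n, p_n); k2 = f(x_n + h/2, p_n + (h/2)·k1); p_{n+1} = p_n + h·k2.
x=1.000000, p=-1.900000:
  k1 = f(1.000000, -1.900000) = -0.113000
  k2 = f(1.120000, -1.913560) = 0.017115
  p ← -1.900000 + 0.24·0.017115 = -1.895892
x=1.240000, p=-1.895892:
  k1 = f(1.240000, -1.895892) = 0.168152
  k2 = f(1.360000, -1.875714) = 0.320871
  p ← -1.895892 + 0.24·0.320871 = -1.818883
p(1.48) ≈ -1.8189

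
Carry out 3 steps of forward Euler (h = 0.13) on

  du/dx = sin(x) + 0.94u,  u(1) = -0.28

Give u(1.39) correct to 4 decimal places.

-0.0022

Euler: u_{n+1} = u_n + h·f(x_n, u_n).
x=1.000000, u=-0.280000: f=0.578271 → u ← -0.280000 + 0.13·0.578271 = -0.204825
x=1.130000, u=-0.204825: f=0.711877 → u ← -0.204825 + 0.13·0.711877 = -0.112281
x=1.260000, u=-0.112281: f=0.846546 → u ← -0.112281 + 0.13·0.846546 = -0.002230
u(1.39) ≈ -0.0022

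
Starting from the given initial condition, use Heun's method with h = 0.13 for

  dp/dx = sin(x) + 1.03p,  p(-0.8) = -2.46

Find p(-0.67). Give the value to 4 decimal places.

-2.9047

Heun: k1 = f(x_n, p_n); k2 = f(x_n + h, p_n + h·k1); p_{n+1} = p_n + (h/2)·(k1 + k2).
x=-0.800000, p=-2.460000:
  k1 = f(-0.800000, -2.460000) = -3.251156
  k2 = f(-0.670000, -2.882650) = -3.590116
  p ← -2.460000 + (0.13/2)·(-3.251156 + (-3.590116)) = -2.904683
p(-0.67) ≈ -2.9047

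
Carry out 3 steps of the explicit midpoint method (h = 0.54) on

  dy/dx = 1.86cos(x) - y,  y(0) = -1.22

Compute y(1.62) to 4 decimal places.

Midpoint: k1 = f(x_n, y_n); k2 = f(x_n + h/2, y_n + (h/2)·k1); y_{n+1} = y_n + h·k2.
x=0.000000, y=-1.220000:
  k1 = f(0.000000, -1.220000) = 3.080000
  k2 = f(0.270000, -0.388400) = 2.181014
  y ← -1.220000 + 0.54·2.181014 = -0.042253
x=0.540000, y=-0.042253:
  k1 = f(0.540000, -0.042253) = 1.637591
  k2 = f(0.810000, 0.399897) = 0.882570
  y ← -0.042253 + 0.54·0.882570 = 0.434335
x=1.080000, y=0.434335:
  k1 = f(1.080000, 0.434335) = 0.442335
  k2 = f(1.350000, 0.553766) = -0.146413
  y ← 0.434335 + 0.54·(-0.146413) = 0.355272
y(1.62) ≈ 0.3553

0.3553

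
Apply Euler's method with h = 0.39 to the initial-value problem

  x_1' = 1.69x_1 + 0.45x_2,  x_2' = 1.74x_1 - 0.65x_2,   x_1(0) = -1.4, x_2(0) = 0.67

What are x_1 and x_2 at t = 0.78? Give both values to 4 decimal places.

Euler on (x_1,x_2): x_1_{n+1} = x_1_n + h·x_1', x_2_{n+1} = x_2_n + h·x_2'.
0.000000: (-1.400000, 0.670000); f=(-2.064500, -2.871500) → (-2.205155, -0.449885)
0.390000: (-2.205155, -0.449885); f=(-3.929160, -3.544544) → (-3.737527, -1.832257)
(x_1(0.78), x_2(0.78)) ≈ (-3.7375, -1.8323)

-3.7375, -1.8323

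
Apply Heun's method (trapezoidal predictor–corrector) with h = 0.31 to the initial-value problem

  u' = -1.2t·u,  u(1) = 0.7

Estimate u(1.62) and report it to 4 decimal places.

Heun: k1 = f(t_n, u_n); k2 = f(t_n + h, u_n + h·k1); u_{n+1} = u_n + (h/2)·(k1 + k2).
t=1.000000, u=0.700000:
  k1 = f(1.000000, 0.700000) = -0.840000
  k2 = f(1.310000, 0.439600) = -0.691051
  u ← 0.700000 + (0.31/2)·(-0.840000 + (-0.691051)) = 0.462687
t=1.310000, u=0.462687:
  k1 = f(1.310000, 0.462687) = -0.727344
  k2 = f(1.620000, 0.237210) = -0.461137
  u ← 0.462687 + (0.31/2)·(-0.727344 + (-0.461137)) = 0.278472
u(1.62) ≈ 0.2785

0.2785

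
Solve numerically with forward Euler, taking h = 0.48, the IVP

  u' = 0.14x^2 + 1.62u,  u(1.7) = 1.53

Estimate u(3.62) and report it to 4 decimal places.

18.8844

Euler: u_{n+1} = u_n + h·f(x_n, u_n).
x=1.700000, u=1.530000: f=2.883200 → u ← 1.530000 + 0.48·2.883200 = 2.913936
x=2.180000, u=2.913936: f=5.385912 → u ← 2.913936 + 0.48·5.385912 = 5.499174
x=2.660000, u=5.499174: f=9.899246 → u ← 5.499174 + 0.48·9.899246 = 10.250812
x=3.140000, u=10.250812: f=17.986659 → u ← 10.250812 + 0.48·17.986659 = 18.884408
u(3.62) ≈ 18.8844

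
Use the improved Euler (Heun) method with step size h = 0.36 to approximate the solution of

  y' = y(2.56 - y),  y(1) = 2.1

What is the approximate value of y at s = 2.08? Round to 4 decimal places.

Heun: k1 = f(s_n, y_n); k2 = f(s_n + h, y_n + h·k1); y_{n+1} = y_n + (h/2)·(k1 + k2).
s=1.000000, y=2.100000:
  k1 = f(1.000000, 2.100000) = 0.966000
  k2 = f(1.360000, 2.447760) = 0.274737
  y ← 2.100000 + (0.36/2)·(0.966000 + 0.274737) = 2.323333
s=1.360000, y=2.323333:
  k1 = f(1.360000, 2.323333) = 0.549857
  k2 = f(1.720000, 2.521281) = 0.097621
  y ← 2.323333 + (0.36/2)·(0.549857 + 0.097621) = 2.439879
s=1.720000, y=2.439879:
  k1 = f(1.720000, 2.439879) = 0.293081
  k2 = f(2.080000, 2.545388) = 0.037193
  y ← 2.439879 + (0.36/2)·(0.293081 + 0.037193) = 2.499328
y(2.08) ≈ 2.4993

2.4993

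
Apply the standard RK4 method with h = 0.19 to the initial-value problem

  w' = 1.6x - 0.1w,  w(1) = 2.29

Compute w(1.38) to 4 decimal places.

2.9153

RK4: k1 = f(x_n, w_n); k2 = f(x_n + h/2, w_n + (h/2)·k1); k3 = f(x_n + h/2, w_n + (h/2)·k2); k4 = f(x_n + h, w_n + h·k3); w_{n+1} = w_n + (h/6)·(k1 + 2k2 + 2k3 + k4).
x=1.000000, w=2.290000:
  k1 = f(1.000000, 2.290000) = 1.371000
  k2 = f(1.095000, 2.420245) = 1.509975
  k3 = f(1.095000, 2.433448) = 1.508655
  k4 = f(1.190000, 2.576644) = 1.646336
  w ← 2.290000 + (0.19/6)·(k1 + 2k2 + 2k3 + k4) = 2.576729
x=1.190000, w=2.576729:
  k1 = f(1.190000, 2.576729) = 1.646327
  k2 = f(1.285000, 2.733130) = 1.782687
  k3 = f(1.285000, 2.746084) = 1.781392
  k4 = f(1.380000, 2.915193) = 1.916481
  w ← 2.576729 + (0.19/6)·(k1 + 2k2 + 2k3 + k4) = 2.915276
w(1.38) ≈ 2.9153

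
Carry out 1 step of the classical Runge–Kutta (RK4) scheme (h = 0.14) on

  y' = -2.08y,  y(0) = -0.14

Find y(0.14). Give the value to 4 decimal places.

RK4: k1 = f(x_n, y_n); k2 = f(x_n + h/2, y_n + (h/2)·k1); k3 = f(x_n + h/2, y_n + (h/2)·k2); k4 = f(x_n + h, y_n + h·k3); y_{n+1} = y_n + (h/6)·(k1 + 2k2 + 2k3 + k4).
x=0.000000, y=-0.140000:
  k1 = f(0.000000, -0.140000) = 0.291200
  k2 = f(0.070000, -0.119616) = 0.248801
  k3 = f(0.070000, -0.122584) = 0.254975
  k4 = f(0.140000, -0.104304) = 0.216951
  y ← -0.140000 + (0.14/6)·(k1 + 2k2 + 2k3 + k4) = -0.104634
y(0.14) ≈ -0.1046

-0.1046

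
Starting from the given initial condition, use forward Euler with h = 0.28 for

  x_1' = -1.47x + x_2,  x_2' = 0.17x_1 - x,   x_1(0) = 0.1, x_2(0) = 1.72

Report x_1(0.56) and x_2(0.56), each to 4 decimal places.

0.9493, 1.6740

Euler on (x_1,x_2): x_1_{n+1} = x_1_n + h·x_1', x_2_{n+1} = x_2_n + h·x_2'.
0.000000: (0.100000, 1.720000); f=(1.720000, 0.017000) → (0.581600, 1.724760)
0.280000: (0.581600, 1.724760); f=(1.313160, -0.181128) → (0.949285, 1.674044)
(x_1(0.56), x_2(0.56)) ≈ (0.9493, 1.6740)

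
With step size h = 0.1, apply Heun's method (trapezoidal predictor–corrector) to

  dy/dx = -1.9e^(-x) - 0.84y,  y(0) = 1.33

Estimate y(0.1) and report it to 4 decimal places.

Heun: k1 = f(x_n, y_n); k2 = f(x_n + h, y_n + h·k1); y_{n+1} = y_n + (h/2)·(k1 + k2).
x=0.000000, y=1.330000:
  k1 = f(0.000000, 1.330000) = -3.017200
  k2 = f(0.100000, 1.028280) = -2.582946
  y ← 1.330000 + (0.1/2)·(-3.017200 + (-2.582946)) = 1.049993
y(0.1) ≈ 1.0500

1.0500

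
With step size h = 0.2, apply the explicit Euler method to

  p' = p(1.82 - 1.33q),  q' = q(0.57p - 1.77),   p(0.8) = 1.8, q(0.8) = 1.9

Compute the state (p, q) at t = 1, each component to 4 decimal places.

Euler on (p,q): p_{n+1} = p_n + h·p', q_{n+1} = q_n + h·q'.
0.800000: (1.800000, 1.900000); f=(-1.272600, -1.413600) → (1.545480, 1.617280)
(p(1), q(1)) ≈ (1.5455, 1.6173)

1.5455, 1.6173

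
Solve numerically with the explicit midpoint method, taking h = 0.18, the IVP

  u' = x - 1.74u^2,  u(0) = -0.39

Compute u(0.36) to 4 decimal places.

-0.4394

Midpoint: k1 = f(x_n, u_n); k2 = f(x_n + h/2, u_n + (h/2)·k1); u_{n+1} = u_n + h·k2.
x=0.000000, u=-0.390000:
  k1 = f(0.000000, -0.390000) = -0.264654
  k2 = f(0.090000, -0.413819) = -0.207968
  u ← -0.390000 + 0.18·(-0.207968) = -0.427434
x=0.180000, u=-0.427434:
  k1 = f(0.180000, -0.427434) = -0.137898
  k2 = f(0.270000, -0.439845) = -0.066627
  u ← -0.427434 + 0.18·(-0.066627) = -0.439427
u(0.36) ≈ -0.4394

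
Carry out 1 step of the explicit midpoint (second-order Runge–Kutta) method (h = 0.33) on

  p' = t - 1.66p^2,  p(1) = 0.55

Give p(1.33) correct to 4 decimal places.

Midpoint: k1 = f(t_n, p_n); k2 = f(t_n + h/2, p_n + (h/2)·k1); p_{n+1} = p_n + h·k2.
t=1.000000, p=0.550000:
  k1 = f(1.000000, 0.550000) = 0.497850
  k2 = f(1.165000, 0.632145) = 0.501651
  p ← 0.550000 + 0.33·0.501651 = 0.715545
p(1.33) ≈ 0.7155

0.7155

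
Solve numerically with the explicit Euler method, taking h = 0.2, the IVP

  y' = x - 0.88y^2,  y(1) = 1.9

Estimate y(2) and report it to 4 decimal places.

1.3739

Euler: y_{n+1} = y_n + h·f(x_n, y_n).
x=1.000000, y=1.900000: f=-2.176800 → y ← 1.900000 + 0.2·(-2.176800) = 1.464640
x=1.200000, y=1.464640: f=-0.687750 → y ← 1.464640 + 0.2·(-0.687750) = 1.327090
x=1.400000, y=1.327090: f=-0.149828 → y ← 1.327090 + 0.2·(-0.149828) = 1.297124
x=1.600000, y=1.297124: f=0.119372 → y ← 1.297124 + 0.2·0.119372 = 1.320999
x=1.800000, y=1.320999: f=0.264367 → y ← 1.320999 + 0.2·0.264367 = 1.373872
y(2) ≈ 1.3739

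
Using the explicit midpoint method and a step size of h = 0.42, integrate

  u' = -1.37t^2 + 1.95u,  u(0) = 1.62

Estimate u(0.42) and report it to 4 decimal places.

Midpoint: k1 = f(t_n, u_n); k2 = f(t_n + h/2, u_n + (h/2)·k1); u_{n+1} = u_n + h·k2.
t=0.000000, u=1.620000:
  k1 = f(0.000000, 1.620000) = 3.159000
  k2 = f(0.210000, 2.283390) = 4.392194
  u ← 1.620000 + 0.42·4.392194 = 3.464721
u(0.42) ≈ 3.4647

3.4647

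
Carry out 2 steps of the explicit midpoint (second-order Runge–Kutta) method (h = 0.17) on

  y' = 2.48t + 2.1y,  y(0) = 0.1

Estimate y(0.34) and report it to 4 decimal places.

Midpoint: k1 = f(t_n, y_n); k2 = f(t_n + h/2, y_n + (h/2)·k1); y_{n+1} = y_n + h·k2.
t=0.000000, y=0.100000:
  k1 = f(0.000000, 0.100000) = 0.210000
  k2 = f(0.085000, 0.117850) = 0.458285
  y ← 0.100000 + 0.17·0.458285 = 0.177908
t=0.170000, y=0.177908:
  k1 = f(0.170000, 0.177908) = 0.795208
  k2 = f(0.255000, 0.245501) = 1.147952
  y ← 0.177908 + 0.17·1.147952 = 0.373060
y(0.34) ≈ 0.3731

0.3731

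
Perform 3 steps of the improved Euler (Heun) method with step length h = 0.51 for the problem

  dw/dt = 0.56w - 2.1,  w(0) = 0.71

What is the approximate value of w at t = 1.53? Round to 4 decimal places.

Heun: k1 = f(t_n, w_n); k2 = f(t_n + h, w_n + h·k1); w_{n+1} = w_n + (h/2)·(k1 + k2).
t=0.000000, w=0.710000:
  k1 = f(0.000000, 0.710000) = -1.702400
  k2 = f(0.510000, -0.158224) = -2.188605
  w ← 0.710000 + (0.51/2)·(-1.702400 + (-2.188605)) = -0.282206
t=0.510000, w=-0.282206:
  k1 = f(0.510000, -0.282206) = -2.258036
  k2 = f(1.020000, -1.433805) = -2.902931
  w ← -0.282206 + (0.51/2)·(-2.258036 + (-2.902931)) = -1.598253
t=1.020000, w=-1.598253:
  k1 = f(1.020000, -1.598253) = -2.995022
  k2 = f(1.530000, -3.125714) = -3.850400
  w ← -1.598253 + (0.51/2)·(-2.995022 + (-3.850400)) = -3.343835
w(1.53) ≈ -3.3438

-3.3438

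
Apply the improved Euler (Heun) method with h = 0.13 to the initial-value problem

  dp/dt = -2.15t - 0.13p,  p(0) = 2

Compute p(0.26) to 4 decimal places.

1.8615

Heun: k1 = f(t_n, p_n); k2 = f(t_n + h, p_n + h·k1); p_{n+1} = p_n + (h/2)·(k1 + k2).
t=0.000000, p=2.000000:
  k1 = f(0.000000, 2.000000) = -0.260000
  k2 = f(0.130000, 1.966200) = -0.535106
  p ← 2.000000 + (0.13/2)·(-0.260000 + (-0.535106)) = 1.948318
t=0.130000, p=1.948318:
  k1 = f(0.130000, 1.948318) = -0.532781
  k2 = f(0.260000, 1.879057) = -0.803277
  p ← 1.948318 + (0.13/2)·(-0.532781 + (-0.803277)) = 1.861474
p(0.26) ≈ 1.8615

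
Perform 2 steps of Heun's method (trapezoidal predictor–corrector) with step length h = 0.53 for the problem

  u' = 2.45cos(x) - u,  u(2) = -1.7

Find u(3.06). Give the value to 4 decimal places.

-1.9324

Heun: k1 = f(x_n, u_n); k2 = f(x_n + h, u_n + h·k1); u_{n+1} = u_n + (h/2)·(k1 + k2).
x=2.000000, u=-1.700000:
  k1 = f(2.000000, -1.700000) = 0.680440
  k2 = f(2.530000, -1.339367) = -0.666533
  u ← -1.700000 + (0.53/2)·(0.680440 + (-0.666533)) = -1.696315
x=2.530000, u=-1.696315:
  k1 = f(2.530000, -1.696315) = -0.309585
  k2 = f(3.060000, -1.860395) = -0.581455
  u ← -1.696315 + (0.53/2)·(-0.309585 + (-0.581455)) = -1.932440
u(3.06) ≈ -1.9324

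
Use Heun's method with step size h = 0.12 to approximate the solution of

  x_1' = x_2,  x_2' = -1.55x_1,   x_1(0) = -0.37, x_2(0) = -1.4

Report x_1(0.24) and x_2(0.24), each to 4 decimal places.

-0.6858, -1.2016

Heun on (x_1,x_2): k1 = f(x_n, state_n); k2 = f(x_n + h, state_n + h·k1); state_{n+1} = state_n + (h/2)·(k1 + k2).
0.000000: (-0.370000, -1.400000)
  k1 = (-1.400000, 0.573500)
  predictor → (-0.538000, -1.331180)
  k2 = (-1.331180, 0.833900)
  → (-0.533871, -1.315556)
0.120000: (-0.533871, -1.315556)
  k1 = (-1.315556, 0.827500)
  predictor → (-0.691738, -1.216256)
  k2 = (-1.216256, 1.072193)
  → (-0.685780, -1.201574)
(x_1(0.24), x_2(0.24)) ≈ (-0.6858, -1.2016)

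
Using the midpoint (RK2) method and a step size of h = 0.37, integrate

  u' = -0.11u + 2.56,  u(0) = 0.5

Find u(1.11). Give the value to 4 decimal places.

Midpoint: k1 = f(x_n, u_n); k2 = f(x_n + h/2, u_n + (h/2)·k1); u_{n+1} = u_n + h·k2.
x=0.000000, u=0.500000:
  k1 = f(0.000000, 0.500000) = 2.505000
  k2 = f(0.185000, 0.963425) = 2.454023
  u ← 0.500000 + 0.37·2.454023 = 1.407989
x=0.370000, u=1.407989:
  k1 = f(0.370000, 1.407989) = 2.405121
  k2 = f(0.555000, 1.852936) = 2.356177
  u ← 1.407989 + 0.37·2.356177 = 2.279774
x=0.740000, u=2.279774:
  k1 = f(0.740000, 2.279774) = 2.309225
  k2 = f(0.925000, 2.706981) = 2.262232
  u ← 2.279774 + 0.37·2.262232 = 3.116800
u(1.11) ≈ 3.1168

3.1168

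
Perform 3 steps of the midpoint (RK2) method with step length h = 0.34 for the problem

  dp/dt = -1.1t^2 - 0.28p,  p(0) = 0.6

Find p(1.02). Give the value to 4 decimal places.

0.0936

Midpoint: k1 = f(t_n, p_n); k2 = f(t_n + h/2, p_n + (h/2)·k1); p_{n+1} = p_n + h·k2.
t=0.000000, p=0.600000:
  k1 = f(0.000000, 0.600000) = -0.168000
  k2 = f(0.170000, 0.571440) = -0.191793
  p ← 0.600000 + 0.34·(-0.191793) = 0.534790
t=0.340000, p=0.534790:
  k1 = f(0.340000, 0.534790) = -0.276901
  k2 = f(0.510000, 0.487717) = -0.422671
  p ← 0.534790 + 0.34·(-0.422671) = 0.391082
t=0.680000, p=0.391082:
  k1 = f(0.680000, 0.391082) = -0.618143
  k2 = f(0.850000, 0.285998) = -0.874829
  p ← 0.391082 + 0.34·(-0.874829) = 0.093640
p(1.02) ≈ 0.0936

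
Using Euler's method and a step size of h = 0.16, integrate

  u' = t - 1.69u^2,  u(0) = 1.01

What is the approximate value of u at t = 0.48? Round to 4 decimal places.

Euler: u_{n+1} = u_n + h·f(t_n, u_n).
t=0.000000, u=1.010000: f=-1.723969 → u ← 1.010000 + 0.16·(-1.723969) = 0.734165
t=0.160000, u=0.734165: f=-0.750907 → u ← 0.734165 + 0.16·(-0.750907) = 0.614020
t=0.320000, u=0.614020: f=-0.317164 → u ← 0.614020 + 0.16·(-0.317164) = 0.563274
u(0.48) ≈ 0.5633

0.5633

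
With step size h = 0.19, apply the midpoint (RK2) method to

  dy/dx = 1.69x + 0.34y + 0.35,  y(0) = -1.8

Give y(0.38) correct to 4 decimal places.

Midpoint: k1 = f(x_n, y_n); k2 = f(x_n + h/2, y_n + (h/2)·k1); y_{n+1} = y_n + h·k2.
x=0.000000, y=-1.800000:
  k1 = f(0.000000, -1.800000) = -0.262000
  k2 = f(0.095000, -1.824890) = -0.109913
  y ← -1.800000 + 0.19·(-0.109913) = -1.820883
x=0.190000, y=-1.820883:
  k1 = f(0.190000, -1.820883) = 0.052000
  k2 = f(0.285000, -1.815943) = 0.214229
  y ← -1.820883 + 0.19·0.214229 = -1.780180
y(0.38) ≈ -1.7802

-1.7802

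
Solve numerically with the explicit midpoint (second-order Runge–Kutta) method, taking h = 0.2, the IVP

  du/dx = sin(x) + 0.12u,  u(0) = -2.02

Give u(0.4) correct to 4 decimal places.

Midpoint: k1 = f(x_n, u_n); k2 = f(x_n + h/2, u_n + (h/2)·k1); u_{n+1} = u_n + h·k2.
x=0.000000, u=-2.020000:
  k1 = f(0.000000, -2.020000) = -0.242400
  k2 = f(0.100000, -2.044240) = -0.145475
  u ← -2.020000 + 0.2·(-0.145475) = -2.049095
x=0.200000, u=-2.049095:
  k1 = f(0.200000, -2.049095) = -0.047222
  k2 = f(0.300000, -2.053817) = 0.049062
  u ← -2.049095 + 0.2·0.049062 = -2.039283
u(0.4) ≈ -2.0393

-2.0393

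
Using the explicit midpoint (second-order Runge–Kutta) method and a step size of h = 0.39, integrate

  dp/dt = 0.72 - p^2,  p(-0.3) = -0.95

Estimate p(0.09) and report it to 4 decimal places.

-1.0480

Midpoint: k1 = f(t_n, p_n); k2 = f(t_n + h/2, p_n + (h/2)·k1); p_{n+1} = p_n + h·k2.
t=-0.300000, p=-0.950000:
  k1 = f(-0.300000, -0.950000) = -0.182500
  k2 = f(-0.105000, -0.985587) = -0.251383
  p ← -0.950000 + 0.39·(-0.251383) = -1.048039
p(0.09) ≈ -1.0480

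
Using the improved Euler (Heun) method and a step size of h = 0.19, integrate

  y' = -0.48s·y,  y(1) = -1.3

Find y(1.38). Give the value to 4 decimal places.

-1.0468

Heun: k1 = f(s_n, y_n); k2 = f(s_n + h, y_n + h·k1); y_{n+1} = y_n + (h/2)·(k1 + k2).
s=1.000000, y=-1.300000:
  k1 = f(1.000000, -1.300000) = 0.624000
  k2 = f(1.190000, -1.181440) = 0.674839
  y ← -1.300000 + (0.19/2)·(0.624000 + 0.674839) = -1.176610
s=1.190000, y=-1.176610:
  k1 = f(1.190000, -1.176610) = 0.672080
  k2 = f(1.380000, -1.048915) = 0.694801
  y ← -1.176610 + (0.19/2)·(0.672080 + 0.694801) = -1.046757
y(1.38) ≈ -1.0468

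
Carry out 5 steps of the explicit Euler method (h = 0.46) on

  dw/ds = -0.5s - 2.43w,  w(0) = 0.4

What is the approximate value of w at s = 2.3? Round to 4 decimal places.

Euler: w_{n+1} = w_n + h·f(s_n, w_n).
s=0.000000, w=0.400000: f=-0.972000 → w ← 0.400000 + 0.46·(-0.972000) = -0.047120
s=0.460000, w=-0.047120: f=-0.115498 → w ← -0.047120 + 0.46·(-0.115498) = -0.100249
s=0.920000, w=-0.100249: f=-0.216394 → w ← -0.100249 + 0.46·(-0.216394) = -0.199791
s=1.380000, w=-0.199791: f=-0.204509 → w ← -0.199791 + 0.46·(-0.204509) = -0.293865
s=1.840000, w=-0.293865: f=-0.205909 → w ← -0.293865 + 0.46·(-0.205909) = -0.388583
w(2.3) ≈ -0.3886

-0.3886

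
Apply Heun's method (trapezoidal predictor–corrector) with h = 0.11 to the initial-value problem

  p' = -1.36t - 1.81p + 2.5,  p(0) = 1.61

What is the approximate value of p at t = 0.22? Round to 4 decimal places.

Heun: k1 = f(t_n, p_n); k2 = f(t_n + h, p_n + h·k1); p_{n+1} = p_n + (h/2)·(k1 + k2).
t=0.000000, p=1.610000:
  k1 = f(0.000000, 1.610000) = -0.414100
  k2 = f(0.110000, 1.564449) = -0.481253
  p ← 1.610000 + (0.11/2)·(-0.414100 + (-0.481253)) = 1.560756
t=0.110000, p=1.560756:
  k1 = f(0.110000, 1.560756) = -0.474568
  k2 = f(0.220000, 1.508553) = -0.529681
  p ← 1.560756 + (0.11/2)·(-0.474568 + (-0.529681)) = 1.505522
p(0.22) ≈ 1.5055

1.5055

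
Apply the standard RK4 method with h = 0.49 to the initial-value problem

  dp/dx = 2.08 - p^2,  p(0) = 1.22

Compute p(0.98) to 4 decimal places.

1.4241

RK4: k1 = f(x_n, p_n); k2 = f(x_n + h/2, p_n + (h/2)·k1); k3 = f(x_n + h/2, p_n + (h/2)·k2); k4 = f(x_n + h, p_n + h·k3); p_{n+1} = p_n + (h/6)·(k1 + 2k2 + 2k3 + k4).
x=0.000000, p=1.220000:
  k1 = f(0.000000, 1.220000) = 0.591600
  k2 = f(0.245000, 1.364942) = 0.216933
  k3 = f(0.245000, 1.273149) = 0.459092
  k4 = f(0.490000, 1.444955) = -0.007896
  p ← 1.220000 + (0.49/6)·(k1 + 2k2 + 2k3 + k4) = 1.378087
x=0.490000, p=1.378087:
  k1 = f(0.490000, 1.378087) = 0.180877
  k2 = f(0.735000, 1.422402) = 0.056774
  k3 = f(0.735000, 1.391996) = 0.142346
  k4 = f(0.980000, 1.447836) = -0.016230
  p ← 1.378087 + (0.49/6)·(k1 + 2k2 + 2k3 + k4) = 1.424056
p(0.98) ≈ 1.4241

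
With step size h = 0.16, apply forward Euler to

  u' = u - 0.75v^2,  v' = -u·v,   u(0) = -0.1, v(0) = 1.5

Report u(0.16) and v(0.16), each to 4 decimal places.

Euler on (u,v): u_{n+1} = u_n + h·u', v_{n+1} = v_n + h·v'.
0.000000: (-0.100000, 1.500000); f=(-1.787500, 0.150000) → (-0.386000, 1.524000)
(u(0.16), v(0.16)) ≈ (-0.3860, 1.5240)

-0.3860, 1.5240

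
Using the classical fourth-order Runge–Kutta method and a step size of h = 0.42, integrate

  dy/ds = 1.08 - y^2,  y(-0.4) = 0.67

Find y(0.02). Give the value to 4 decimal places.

RK4: k1 = f(s_n, y_n); k2 = f(s_n + h/2, y_n + (h/2)·k1); k3 = f(s_n + h/2, y_n + (h/2)·k2); k4 = f(s_n + h, y_n + h·k3); y_{n+1} = y_n + (h/6)·(k1 + 2k2 + 2k3 + k4).
s=-0.400000, y=0.670000:
  k1 = f(-0.400000, 0.670000) = 0.631100
  k2 = f(-0.190000, 0.802531) = 0.435944
  k3 = f(-0.190000, 0.761548) = 0.500044
  k4 = f(0.020000, 0.880019) = 0.305567
  y ← 0.670000 + (0.42/6)·(k1 + 2k2 + 2k3 + k4) = 0.866605
y(0.02) ≈ 0.8666

0.8666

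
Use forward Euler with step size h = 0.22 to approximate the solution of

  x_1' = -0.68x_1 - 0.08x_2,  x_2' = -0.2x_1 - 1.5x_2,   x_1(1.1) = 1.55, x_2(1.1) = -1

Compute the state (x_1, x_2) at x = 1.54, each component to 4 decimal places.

1.1489, -0.5534

Euler on (x_1,x_2): x_1_{n+1} = x_1_n + h·x_1', x_2_{n+1} = x_2_n + h·x_2'.
1.100000: (1.550000, -1.000000); f=(-0.974000, 1.190000) → (1.335720, -0.738200)
1.320000: (1.335720, -0.738200); f=(-0.849234, 0.840156) → (1.148889, -0.553366)
(x_1(1.54), x_2(1.54)) ≈ (1.1489, -0.5534)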